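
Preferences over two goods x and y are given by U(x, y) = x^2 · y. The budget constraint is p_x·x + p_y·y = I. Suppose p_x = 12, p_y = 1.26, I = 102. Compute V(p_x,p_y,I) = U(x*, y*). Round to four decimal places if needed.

The MRS is 2·y/x. Set MRS = p_x/p_y.
Rearranging, p_y·y = (1/2)·p_x·x. Substituting into the budget gives p_x·x·(1 + (1/2)) = I.
Demand: x*(p_x,p_y,I) = 2/3·I/p_x and y* = 1/3·I/p_y.
At p_x=12, p_y=1.26, I=102: x* = 2/3·102/12 = 5.6667, y* = 26.9841.
Utility at the optimum: U(5.6667, 26.9841) = 866.4903.

V = 866.4903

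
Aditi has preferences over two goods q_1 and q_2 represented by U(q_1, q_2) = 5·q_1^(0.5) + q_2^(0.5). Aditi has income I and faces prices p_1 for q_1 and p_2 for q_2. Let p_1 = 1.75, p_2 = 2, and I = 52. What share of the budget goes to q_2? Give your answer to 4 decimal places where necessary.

MU_q_1 ∝ 5·q_1^(-0.5), MU_q_2 ∝ q_2^(-0.5), so MRS = 5·(q_2/q_1)^(0.5) = p_1/p_2.
Solve for the ratio: q_2/q_1 = [(1/5)·p_1/p_2]^(2).
With the ratio pinned down, the budget gives q_1* = I/(p_1 + p_2·(q_2/q_1)) and q_2* = (q_2/q_1)·q_1*.
Numerically q_2/q_1 = 0.030625, so q_1* = 52/(1.75 + 2·0.030625) = 28.7095 and q_2* = 0.030625·28.7095 = 0.8792.
Expenditure on q_2: 2·0.8792 = 1.7585; share = 0.0338.

share on q_2 = 0.0338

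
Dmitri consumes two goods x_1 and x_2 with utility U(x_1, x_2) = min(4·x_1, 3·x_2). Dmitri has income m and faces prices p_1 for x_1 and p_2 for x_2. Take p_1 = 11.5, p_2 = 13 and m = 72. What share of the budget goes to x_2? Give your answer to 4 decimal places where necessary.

Demand: x_1*(p_1,p_2,m) = 3·m/(3·p_1 + 4·p_2), x_2* = 4·m/(3·p_1 + 4·p_2).
Here 3·11.5 + 4·13 = 86.5, giving x_1* = 2.4971 and x_2* = 3.3295.
Expenditure on x_2: 13·3.3295 = 43.2832; share = 0.6012.

share on x_2 = 0.6012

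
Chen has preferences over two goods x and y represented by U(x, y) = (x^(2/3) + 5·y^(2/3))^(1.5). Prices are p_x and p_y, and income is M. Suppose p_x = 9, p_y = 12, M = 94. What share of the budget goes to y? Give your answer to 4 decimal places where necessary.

share on y = 0.986

Numerically y/x = 52.734375, so x* = 94/(9 + 12·52.734375) = 0.1465 and y* = 52.734375·0.1465 = 7.7235.
Expenditure on y: 12·7.7235 = 92.6819; share = 0.986.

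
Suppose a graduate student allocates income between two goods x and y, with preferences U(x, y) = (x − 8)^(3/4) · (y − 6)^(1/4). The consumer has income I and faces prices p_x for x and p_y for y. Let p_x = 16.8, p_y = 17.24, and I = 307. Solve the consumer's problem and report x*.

MRS = 3·(y−6)/(x−8). Tangency with p_x/p_y gives y−6 = (1/3)·(p_x/p_y)·(x−8).
After buying the subsistence bundle (8, 6), a share 0.75 of the remaining income goes to x: x* = 8 + 0.75·(I − 8p_x − 6p_y)/p_x.
Discretionary income = 307 − 8·16.8 − 6·17.24 = 69.16; x* = 8 + 0.75·69.16/16.8 = 11.0875.

x* = 11.0875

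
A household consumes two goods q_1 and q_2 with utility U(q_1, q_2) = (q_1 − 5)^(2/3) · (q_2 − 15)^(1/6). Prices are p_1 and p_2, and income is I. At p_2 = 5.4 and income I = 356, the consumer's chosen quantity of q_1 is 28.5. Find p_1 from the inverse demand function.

p_1 = 8

MRS = 4·(q_2−15)/(q_1−5). Tangency with p_1/p_2 gives q_2−15 = (1/4)·(p_1/p_2)·(q_1−5).
Substituting into the budget: q_1* = 5 + 0.8·(I − 5·p_1 − 15·p_2)/p_1, and q_2* = 15 + 0.2·(…)/p_2.
Set q_1* = 28.5 in the demand function and solve for p_1: p_1 = 8.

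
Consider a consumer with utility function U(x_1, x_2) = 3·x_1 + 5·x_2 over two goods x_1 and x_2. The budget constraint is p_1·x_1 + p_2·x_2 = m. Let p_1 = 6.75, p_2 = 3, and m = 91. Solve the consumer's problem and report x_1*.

Perfect substitutes: compare marginal utility per dollar. 3/p_1 vs 5/p_2 → 0.4444 vs 1.6667.
x_2 gives more utility per dollar, so spend all income on x_2: x_2* = m/p_2, x_1* = 0.
Numerically: x_1* = 0, x_2* = 30.3333.

x_1* = 0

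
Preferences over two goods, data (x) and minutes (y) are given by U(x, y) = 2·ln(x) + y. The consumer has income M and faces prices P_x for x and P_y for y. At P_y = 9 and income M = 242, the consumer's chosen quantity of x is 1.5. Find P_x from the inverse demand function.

MU_x = 2/x, MU_y = 1. Tangency: 2/x = P_x/P_y.
So x*(P_x,P_y) = 2·P_y/P_x, independent of income; and y* = (M − 2·P_y)/P_y.
Set x* = 1.5 in the demand function and solve for P_x: P_x = 12.

P_x = 12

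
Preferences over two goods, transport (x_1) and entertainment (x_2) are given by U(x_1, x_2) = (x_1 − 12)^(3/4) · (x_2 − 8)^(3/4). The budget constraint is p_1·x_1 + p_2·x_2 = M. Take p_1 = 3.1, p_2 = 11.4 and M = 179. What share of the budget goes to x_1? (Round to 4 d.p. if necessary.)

share on x_1 = 0.3492

Let x_1' = x_1−12, x_2' = x_2−8. MRS = x_2'/x_1' = p_1/p_2.
After buying the subsistence bundle (12, 8), a share 0.5 of the remaining income goes to x_1: x_1* = 12 + 0.5·(M − 12p_1 − 8p_2)/p_1.
Discretionary income = 179 − 12·3.1 − 8·11.4 = 50.6; x_1* = 12 + 0.5·50.6/3.1 = 20.1613; x_2* = 8 + 0.5·50.6/11.4 = 10.2193.
Expenditure on x_1: 3.1·20.1613 = 62.5; share = 0.3492.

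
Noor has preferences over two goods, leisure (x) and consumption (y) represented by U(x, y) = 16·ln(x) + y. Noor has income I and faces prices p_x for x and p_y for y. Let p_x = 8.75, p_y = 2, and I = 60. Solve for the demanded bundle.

x* = 3.6571, y* = 14

So x*(p_x,p_y) = 16·p_y/p_x, independent of income; and y* = (I − 16·p_y)/p_y.
At the given prices: x* = 16·2/8.75 = 3.6571, and y* = 14.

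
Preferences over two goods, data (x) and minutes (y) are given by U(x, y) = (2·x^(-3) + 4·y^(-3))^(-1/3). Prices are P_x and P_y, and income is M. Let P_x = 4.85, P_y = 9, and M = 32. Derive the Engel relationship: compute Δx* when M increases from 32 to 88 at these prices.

Δx* = 3.9943

MRS = MU_x/MU_y = (1/2)·(y/x)^(4). Set equal to P_x/P_y.
Solve for the ratio: y/x = [2·P_x/P_y]^(0.25).
Substitute y = (y/x)·x into the budget: x* = M/(P_x + P_y·(y/x)).
Numerically y/x = 1.018902, so x* = 32/(4.85 + 9·1.018902) = 2.2824.
At M' = 88: x* = 6.2767. Change: 6.2767 − 2.2824 = 3.9943.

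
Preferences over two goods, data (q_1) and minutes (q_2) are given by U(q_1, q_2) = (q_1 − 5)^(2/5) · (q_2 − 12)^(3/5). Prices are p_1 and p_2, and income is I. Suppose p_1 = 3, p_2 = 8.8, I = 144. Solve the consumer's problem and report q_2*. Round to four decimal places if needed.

q_2* = 13.5955

After buying the subsistence bundle (5, 12), a share 0.4 of the remaining income goes to q_1: q_1* = 5 + 0.4·(I − 5p_1 − 12p_2)/p_1.
Discretionary income = 144 − 5·3 − 12·8.8 = 23.4; q_2* = 12 + 0.6·23.4/8.8 = 13.5955.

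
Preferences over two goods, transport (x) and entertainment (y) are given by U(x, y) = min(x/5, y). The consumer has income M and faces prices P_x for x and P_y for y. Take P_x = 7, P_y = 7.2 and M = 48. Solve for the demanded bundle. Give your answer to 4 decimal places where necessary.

x* = 5.6872, y* = 1.1374

With perfect complements, no substitution: consume in ratio x:y = 5:1.
Budget: P_x·x + P_y·(1/5)·x = M, so (5·P_x + P_y)·x = 5·M.
Demand: x*(P_x,P_y,M) = 5·M/(5·P_x + P_y), y* = M/(5·P_x + P_y).
Here 5·7 + 7.2 = 42.2, giving x* = 5.6872 and y* = 1.1374.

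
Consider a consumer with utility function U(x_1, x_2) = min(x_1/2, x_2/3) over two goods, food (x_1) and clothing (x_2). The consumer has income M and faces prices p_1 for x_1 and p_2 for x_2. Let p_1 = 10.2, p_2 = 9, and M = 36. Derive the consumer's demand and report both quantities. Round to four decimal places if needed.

Leontief preferences: the optimum is at the kink where x_1/2 = x_2/3, i.e. x_2 = (3/2)·x_1.
Budget: p_1·x_1 + p_2·(3/2)·x_1 = M, so (2·p_1 + 3·p_2)·x_1 = 2·M.
Demand: x_1*(p_1,p_2,M) = 2·M/(2·p_1 + 3·p_2), x_2* = 3·M/(2·p_1 + 3·p_2).
Here 2·10.2 + 3·9 = 47.4, giving x_1* = 1.519 and x_2* = 2.2785.

x_1* = 1.519, x_2* = 2.2785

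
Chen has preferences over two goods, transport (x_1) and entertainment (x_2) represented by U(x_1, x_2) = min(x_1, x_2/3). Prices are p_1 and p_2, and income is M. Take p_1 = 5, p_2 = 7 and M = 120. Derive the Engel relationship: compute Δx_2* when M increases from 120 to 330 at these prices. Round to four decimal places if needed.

Δx_2* = 24.2308

Demand: x_1*(p_1,p_2,M) = M/(p_1 + 3·p_2), x_2* = 3·M/(p_1 + 3·p_2).
Here 5 + 3·7 = 26, giving x_2* = 13.8462.
At M' = 330: x_2* = 38.0769. Change: 38.0769 − 13.8462 = 24.2308.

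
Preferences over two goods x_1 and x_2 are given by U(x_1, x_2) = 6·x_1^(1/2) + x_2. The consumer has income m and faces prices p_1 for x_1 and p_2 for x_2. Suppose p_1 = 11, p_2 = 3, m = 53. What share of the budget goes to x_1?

share on x_1 = 0.1389

Set MRS = p_1/p_2: 3·x_1^(−1/2) = p_1/p_2.
Solve: √x_1 = 3·p_2/p_1, so x_1*(p_1,p_2) = (3·p_2/p_1)², and x_2* = (m − p_1·x_1*)/p_2.
Plugging in: x_1* = (3·3/11)² = 0.6694, x_2* = 15.2121.
Expenditure on x_1: 11·0.6694 = 7.3636; share = 0.1389.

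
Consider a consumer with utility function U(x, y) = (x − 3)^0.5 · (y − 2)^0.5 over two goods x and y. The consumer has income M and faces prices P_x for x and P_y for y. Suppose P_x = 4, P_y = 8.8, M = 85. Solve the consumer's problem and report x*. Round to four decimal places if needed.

x* = 9.925

MRS = (y−2)/(x−3). Tangency with P_x/P_y gives y−2 = (P_x/P_y)·(x−3).
Substituting into the budget: x* = 3 + 0.5·(M − 3·P_x − 2·P_y)/P_x, and y* = 2 + 0.5·(…)/P_y.
Discretionary income = 85 − 3·4 − 2·8.8 = 55.4; x* = 3 + 0.5·55.4/4 = 9.925.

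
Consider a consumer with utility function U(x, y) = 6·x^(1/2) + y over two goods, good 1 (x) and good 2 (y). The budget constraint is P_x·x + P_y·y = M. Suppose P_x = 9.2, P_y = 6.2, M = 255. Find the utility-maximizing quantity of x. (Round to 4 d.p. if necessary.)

Thus x* = (3·P_y/P_x)² — independent of M — with the rest of income spent on y.
Plugging in: x* = (3·6.2/9.2)² = 4.0874.

x* = 4.0874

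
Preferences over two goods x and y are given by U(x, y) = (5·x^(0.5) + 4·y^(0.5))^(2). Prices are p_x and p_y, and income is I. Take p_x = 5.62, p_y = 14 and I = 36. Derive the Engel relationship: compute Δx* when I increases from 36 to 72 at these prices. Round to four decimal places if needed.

Δx* = 5.0964

Substitute y = (y/x)·x into the budget: x* = I/(p_x + p_y·(y/x)).
Numerically y/x = 0.103133, so x* = 36/(5.62 + 14·0.103133) = 5.0964.
At I' = 72: x* = 10.1927. Change: 10.1927 − 5.0964 = 5.0964.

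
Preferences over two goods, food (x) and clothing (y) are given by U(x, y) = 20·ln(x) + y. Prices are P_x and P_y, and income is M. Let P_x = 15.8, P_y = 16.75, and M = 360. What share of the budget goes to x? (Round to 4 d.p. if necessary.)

Set MRS = P_x/P_y: (20/x)/1 = P_x/P_y.
So x*(P_x,P_y) = 20·P_y/P_x, independent of income; and y* = (M − 20·P_y)/P_y.
At the given prices: x* = 20·16.75/15.8 = 21.2025, and y* = 1.4925.
Expenditure on x: 15.8·21.2025 = 335; share = 0.9306.

share on x = 0.9306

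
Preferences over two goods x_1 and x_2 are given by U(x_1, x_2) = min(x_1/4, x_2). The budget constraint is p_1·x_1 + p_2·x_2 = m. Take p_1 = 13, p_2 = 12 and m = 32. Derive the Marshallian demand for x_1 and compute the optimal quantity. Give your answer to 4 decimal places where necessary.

x_1* = 2

Demand: x_1*(p_1,p_2,m) = 4·m/(4·p_1 + p_2), x_2* = m/(4·p_1 + p_2).
Here 4·13 + 12 = 64, giving x_1* = 2.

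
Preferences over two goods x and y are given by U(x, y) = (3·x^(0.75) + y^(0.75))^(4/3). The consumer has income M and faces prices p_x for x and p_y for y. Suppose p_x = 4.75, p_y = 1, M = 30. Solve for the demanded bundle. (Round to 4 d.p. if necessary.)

Substitute y = (y/x)·x into the budget: x* = M/(p_x + p_y·(y/x)).
Numerically y/x = 6.28477, so x* = 30/(4.75 + 1·6.28477) = 2.7187 and y* = 6.28477·2.7187 = 17.0863.

x* = 2.7187, y* = 17.0863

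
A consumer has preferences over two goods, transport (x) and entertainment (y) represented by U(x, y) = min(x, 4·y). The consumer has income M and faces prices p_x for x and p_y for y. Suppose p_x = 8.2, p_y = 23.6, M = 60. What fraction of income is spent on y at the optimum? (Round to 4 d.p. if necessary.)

With perfect complements, no substitution: consume in ratio x:y = 4:1.
Budget: p_x·x + p_y·(1/4)·x = M, so (4·p_x + p_y)·x = 4·M.
Demand: x*(p_x,p_y,M) = 4·M/(4·p_x + p_y), y* = M/(4·p_x + p_y).
Here 4·8.2 + 23.6 = 56.4, giving x* = 4.2553 and y* = 1.0638.
Expenditure on y: 23.6·1.0638 = 25.1064; share = 0.4184.

share on y = 0.4184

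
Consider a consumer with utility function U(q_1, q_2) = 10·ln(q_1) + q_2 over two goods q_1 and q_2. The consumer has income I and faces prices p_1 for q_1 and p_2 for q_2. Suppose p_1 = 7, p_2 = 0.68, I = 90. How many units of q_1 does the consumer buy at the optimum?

q_1* = 0.9714

So q_1*(p_1,p_2) = 10·p_2/p_1, independent of income; and q_2* = (I − 10·p_2)/p_2.
At the given prices: q_1* = 10·0.68/7 = 0.9714.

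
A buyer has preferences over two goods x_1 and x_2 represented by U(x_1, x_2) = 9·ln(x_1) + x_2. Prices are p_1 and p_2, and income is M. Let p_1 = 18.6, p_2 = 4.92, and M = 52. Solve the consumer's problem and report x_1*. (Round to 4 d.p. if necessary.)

x_1* = 2.3806

At the given prices: x_1* = 9·4.92/18.6 = 2.3806.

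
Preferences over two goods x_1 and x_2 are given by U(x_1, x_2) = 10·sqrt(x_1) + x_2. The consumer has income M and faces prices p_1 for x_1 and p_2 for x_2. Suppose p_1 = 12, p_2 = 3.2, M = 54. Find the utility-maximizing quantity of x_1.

Set MRS = p_1/p_2: 5·x_1^(−1/2) = p_1/p_2.
Solve: √x_1 = 5·p_2/p_1, so x_1*(p_1,p_2) = (5·p_2/p_1)², and x_2* = (M − p_1·x_1*)/p_2.
Plugging in: x_1* = (5·3.2/12)² = 1.7778.

x_1* = 1.7778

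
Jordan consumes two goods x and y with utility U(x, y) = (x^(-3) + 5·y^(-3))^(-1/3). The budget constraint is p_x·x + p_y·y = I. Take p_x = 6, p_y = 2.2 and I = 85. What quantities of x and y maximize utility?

x* = 8.3108, y* = 15.9705

MU_x ∝ x^(-4), MU_y ∝ 5·y^(-4), so MRS = (1/5)·(y/x)^(4) = p_x/p_y.
Hence y/x = (5·p_x/p_y)^(1/(4)), i.e. raised to the 0.25 power.
With the ratio pinned down, the budget gives x* = I/(p_x + p_y·(y/x)) and y* = (y/x)·x*.
Numerically y/x = 1.921652, so x* = 85/(6 + 2.2·1.921652) = 8.3108 and y* = 1.921652·8.3108 = 15.9705.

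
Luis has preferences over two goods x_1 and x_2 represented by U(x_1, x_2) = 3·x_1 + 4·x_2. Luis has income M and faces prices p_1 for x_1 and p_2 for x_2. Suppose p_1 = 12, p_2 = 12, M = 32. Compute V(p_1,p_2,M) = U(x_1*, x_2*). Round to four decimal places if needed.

V = 10.6667

Linear utility — the consumer picks whichever good has higher MU/price: 3/12 = 0.25 vs 4/12 = 0.3333.
x_2 gives more utility per dollar, so spend all income on x_2: x_2* = M/p_2, x_1* = 0.
Numerically: x_1* = 0, x_2* = 2.6667.
Utility at the optimum: U(0, 2.6667) = 10.6667.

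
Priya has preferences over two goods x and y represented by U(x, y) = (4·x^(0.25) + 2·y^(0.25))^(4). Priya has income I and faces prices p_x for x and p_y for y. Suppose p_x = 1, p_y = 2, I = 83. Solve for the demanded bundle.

MRS = MU_x/MU_y = 2·(y/x)^(0.75). Set equal to p_x/p_y.
Solve for the ratio: y/x = [(1/2)·p_x/p_y]^(4/3).
With the ratio pinned down, the budget gives x* = I/(p_x + p_y·(y/x)) and y* = (y/x)·x*.
Numerically y/x = 0.15749, so x* = 83/(1 + 2·0.15749) = 63.1188 and y* = 0.15749·63.1188 = 9.9406.

x* = 63.1188, y* = 9.9406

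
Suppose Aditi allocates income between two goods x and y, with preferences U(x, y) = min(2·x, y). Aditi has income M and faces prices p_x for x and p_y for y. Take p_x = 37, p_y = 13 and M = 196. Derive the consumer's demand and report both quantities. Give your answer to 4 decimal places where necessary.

x* = 3.1111, y* = 6.2222

With perfect complements, no substitution: consume in ratio x:y = 1:2.
Budget: p_x·x + p_y·2·x = M, so (p_x + 2·p_y)·x = M.
Demand: x*(p_x,p_y,M) = M/(p_x + 2·p_y), y* = 2·M/(p_x + 2·p_y).
Here 37 + 2·13 = 63, giving x* = 3.1111 and y* = 6.2222.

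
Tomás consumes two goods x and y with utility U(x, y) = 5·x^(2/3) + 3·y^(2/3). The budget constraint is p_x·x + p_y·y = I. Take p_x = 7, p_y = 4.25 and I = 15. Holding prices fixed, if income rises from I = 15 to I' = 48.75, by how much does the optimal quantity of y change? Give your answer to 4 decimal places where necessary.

MU_x ∝ 5·x^(-1/3), MU_y ∝ 3·y^(-1/3), so MRS = (5/3)·(y/x)^(1/3) = p_x/p_y.
Hence y/x = ((3/5)·p_x/p_y)^(1/(1/3)), i.e. raised to the 3 power.
With the ratio pinned down, the budget gives x* = I/(p_x + p_y·(y/x)) and y* = (y/x)·x*.
Numerically y/x = 0.965119, so x* = 15/(7 + 4.25·0.965119) = 1.3511 and y* = 0.965119·1.3511 = 1.304.
At I' = 48.75: y* = 4.238. Change: 4.238 − 1.304 = 2.934.

Δy* = 2.934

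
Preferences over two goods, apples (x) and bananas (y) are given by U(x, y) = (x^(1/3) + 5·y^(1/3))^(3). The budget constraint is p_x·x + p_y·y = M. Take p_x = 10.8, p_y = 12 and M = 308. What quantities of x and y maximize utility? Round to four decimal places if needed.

Numerically y/x = 9.545942, so x* = 308/(10.8 + 12·9.545942) = 2.4571 and y* = 9.545942·2.4571 = 23.4553.

x* = 2.4571, y* = 23.4553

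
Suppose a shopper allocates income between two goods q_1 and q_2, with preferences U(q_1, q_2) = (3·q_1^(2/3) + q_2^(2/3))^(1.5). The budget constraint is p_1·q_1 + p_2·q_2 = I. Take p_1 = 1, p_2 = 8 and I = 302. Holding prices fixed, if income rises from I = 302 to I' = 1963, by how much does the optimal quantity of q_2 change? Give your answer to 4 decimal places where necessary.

MRS = MU_q_1/MU_q_2 = 3·(q_2/q_1)^(1/3). Set equal to p_1/p_2.
Solve for the ratio: q_2/q_1 = [(1/3)·p_1/p_2]^(3).
With the ratio pinned down, the budget gives q_1* = I/(p_1 + p_2·(q_2/q_1)) and q_2* = (q_2/q_1)·q_1*.
Numerically q_2/q_1 = 0.000072, so q_1* = 302/(1 + 8·0.000072) = 301.8253 and q_2* = 0.000072·301.8253 = 0.0218.
At I' = 1963: q_2* = 0.1419. Change: 0.1419 − 0.0218 = 0.1201.

Δq_2* = 0.1201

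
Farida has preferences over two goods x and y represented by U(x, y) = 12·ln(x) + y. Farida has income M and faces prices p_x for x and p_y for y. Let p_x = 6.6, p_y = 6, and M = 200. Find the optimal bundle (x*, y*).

So x*(p_x,p_y) = 12·p_y/p_x, independent of income; and y* = (M − 12·p_y)/p_y.
At the given prices: x* = 12·6/6.6 = 10.9091, and y* = 21.3333.

x* = 10.9091, y* = 21.3333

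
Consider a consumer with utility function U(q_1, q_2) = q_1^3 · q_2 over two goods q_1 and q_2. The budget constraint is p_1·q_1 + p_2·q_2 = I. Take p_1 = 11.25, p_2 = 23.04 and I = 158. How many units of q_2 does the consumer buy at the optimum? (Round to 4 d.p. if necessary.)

The MRS is 3·q_2/q_1. Set MRS = p_1/p_2.
So 3·p_2·q_2 = p_1·q_1; combined with the budget, a share 0.75 of income goes to q_1.
Demand: q_1*(p_1,p_2,I) = 0.75·I/p_1 and q_2* = 0.25·I/p_2.
At p_1=11.25, p_2=23.04, I=158: q_2* = 0.25·158/23.04 = 1.7144.

q_2* = 1.7144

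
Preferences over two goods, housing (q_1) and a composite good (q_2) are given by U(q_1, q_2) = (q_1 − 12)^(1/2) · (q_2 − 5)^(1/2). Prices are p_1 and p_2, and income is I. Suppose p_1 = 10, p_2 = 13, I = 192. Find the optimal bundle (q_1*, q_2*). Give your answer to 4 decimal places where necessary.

MRS = (q_2−5)/(q_1−12). Tangency with p_1/p_2 gives q_2−5 = (p_1/p_2)·(q_1−12).
Substituting into the budget: q_1* = 12 + 0.5·(I − 12·p_1 − 5·p_2)/p_1, and q_2* = 5 + 0.5·(…)/p_2.
Discretionary income = 192 − 12·10 − 5·13 = 7; q_1* = 12 + 0.5·7/10 = 12.35; q_2* = 5 + 0.5·7/13 = 5.2692.

q_1* = 12.35, q_2* = 5.2692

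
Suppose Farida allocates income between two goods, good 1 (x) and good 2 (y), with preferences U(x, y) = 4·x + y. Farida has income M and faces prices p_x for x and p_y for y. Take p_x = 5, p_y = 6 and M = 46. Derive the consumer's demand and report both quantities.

x* = 9.2, y* = 0

Perfect substitutes: compare marginal utility per dollar. 4/p_x vs 1/p_y → 0.8 vs 0.1667.
x gives more utility per dollar, so spend all income on x: x* = M/p_x, y* = 0.
Numerically: x* = 9.2, y* = 0.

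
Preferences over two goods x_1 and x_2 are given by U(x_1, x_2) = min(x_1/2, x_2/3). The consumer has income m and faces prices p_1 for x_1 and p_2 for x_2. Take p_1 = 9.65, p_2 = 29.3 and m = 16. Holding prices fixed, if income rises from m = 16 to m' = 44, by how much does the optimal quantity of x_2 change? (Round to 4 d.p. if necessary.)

Δx_2* = 0.7836

Demand: x_1*(p_1,p_2,m) = 2·m/(2·p_1 + 3·p_2), x_2* = 3·m/(2·p_1 + 3·p_2).
Here 2·9.65 + 3·29.3 = 107.2, giving x_2* = 0.4478.
At m' = 44: x_2* = 1.2313. Change: 1.2313 − 0.4478 = 0.7836.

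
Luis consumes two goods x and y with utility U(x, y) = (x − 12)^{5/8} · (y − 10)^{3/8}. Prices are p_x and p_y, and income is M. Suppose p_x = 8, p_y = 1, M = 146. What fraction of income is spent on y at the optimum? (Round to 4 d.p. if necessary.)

share on y = 0.1712

MRS = (5/3)·(y−10)/(x−12). Tangency with p_x/p_y gives y−10 = (3/5)·(p_x/p_y)·(x−12).
Substituting into the budget: x* = 12 + 0.625·(M − 12·p_x − 10·p_y)/p_x, and y* = 10 + 0.375·(…)/p_y.
Discretionary income = 146 − 12·8 − 10·1 = 40; x* = 12 + 0.625·40/8 = 15.125; y* = 10 + 0.375·40/1 = 25.
Expenditure on y: 1·25 = 25; share = 0.1712.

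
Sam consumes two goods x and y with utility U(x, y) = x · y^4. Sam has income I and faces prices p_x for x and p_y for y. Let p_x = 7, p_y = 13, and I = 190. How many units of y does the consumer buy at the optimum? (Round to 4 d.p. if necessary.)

Tangency: MRS = (1/4)·y/x = p_x/p_y.
Rearranging, p_y·y = 4·p_x·x. Substituting into the budget gives p_x·x·(1 + 4) = I.
Demand: x*(p_x,p_y,I) = 0.2·I/p_x and y* = 0.8·I/p_y.
At p_x=7, p_y=13, I=190: y* = 0.8·190/13 = 11.6923.

y* = 11.6923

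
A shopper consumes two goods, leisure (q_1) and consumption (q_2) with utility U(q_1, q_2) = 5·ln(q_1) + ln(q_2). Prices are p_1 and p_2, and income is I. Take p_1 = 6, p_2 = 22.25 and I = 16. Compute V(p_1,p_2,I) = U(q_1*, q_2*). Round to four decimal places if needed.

At p_1=6, p_2=22.25, I=16: q_1* = 5/6·16/6 = 2.2222, q_2* = 0.1199.
Utility at the optimum: U(2.2222, 0.1199) = 1.871.

V = 1.871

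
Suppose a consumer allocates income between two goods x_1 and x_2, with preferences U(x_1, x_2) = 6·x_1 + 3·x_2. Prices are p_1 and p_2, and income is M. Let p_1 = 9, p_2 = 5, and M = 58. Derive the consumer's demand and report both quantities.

x_1* = 6.4444, x_2* = 0

Linear utility — the consumer picks whichever good has higher MU/price: 6/9 = 0.6667 vs 3/5 = 0.6.
x_1 gives more utility per dollar, so spend all income on x_1: x_1* = M/p_1, x_2* = 0.
Numerically: x_1* = 6.4444, x_2* = 0.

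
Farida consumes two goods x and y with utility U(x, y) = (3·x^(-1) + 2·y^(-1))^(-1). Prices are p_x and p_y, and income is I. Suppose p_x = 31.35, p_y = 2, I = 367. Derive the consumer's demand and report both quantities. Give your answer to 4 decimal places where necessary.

x* = 9.7051, y* = 31.3731

MU_x ∝ 3·x^(-2), MU_y ∝ 2·y^(-2), so MRS = (3/2)·(y/x)^(2) = p_x/p_y.
Hence y/x = ((2/3)·p_x/p_y)^(1/(2)), i.e. raised to the 0.5 power.
Substitute y = (y/x)·x into the budget: x* = I/(p_x + p_y·(y/x)).
Numerically y/x = 3.232646, so x* = 367/(31.35 + 2·3.232646) = 9.7051 and y* = 3.232646·9.7051 = 31.3731.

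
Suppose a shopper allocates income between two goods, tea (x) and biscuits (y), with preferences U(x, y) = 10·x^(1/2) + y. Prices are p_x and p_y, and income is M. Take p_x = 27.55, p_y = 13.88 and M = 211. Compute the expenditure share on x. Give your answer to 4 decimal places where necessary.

Utility is quasi-linear in y; the FOC for x is 5/√x = p_x/p_y.
Thus x* = (5·p_y/p_x)² — independent of M — with the rest of income spent on y.
Plugging in: x* = (5·13.88/27.55)² = 6.3456, y* = 2.6064.
Expenditure on x: 27.55·6.3456 = 174.8225; share = 0.8285.

share on x = 0.8285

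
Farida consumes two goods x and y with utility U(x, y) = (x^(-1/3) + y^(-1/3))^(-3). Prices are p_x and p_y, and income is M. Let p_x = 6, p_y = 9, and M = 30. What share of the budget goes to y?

share on y = 0.5253

From the CES first-order condition, (y/x)^(4/3) = p_x/p_y.
Solve for the ratio: y/x = [p_x/p_y]^(0.75).
Substitute y = (y/x)·x into the budget: x* = M/(p_x + p_y·(y/x)).
Numerically y/x = 0.737788, so x* = 30/(6 + 9·0.737788) = 2.3734 and y* = 0.737788·2.3734 = 1.7511.
Expenditure on y: 9·1.7511 = 15.7596; share = 0.5253.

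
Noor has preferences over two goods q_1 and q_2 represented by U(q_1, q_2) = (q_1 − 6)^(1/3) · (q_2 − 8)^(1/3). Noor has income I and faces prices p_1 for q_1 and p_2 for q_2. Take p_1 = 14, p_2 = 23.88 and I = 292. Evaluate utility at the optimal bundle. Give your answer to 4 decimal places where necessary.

V = 0.5992

This is Cobb-Douglas in (q_1−6, q_2−8): tangency gives 1/3·p_2·(q_2−8) = 1/3·p_1·(q_1−6).
Substituting into the budget: q_1* = 6 + 0.5·(I − 6·p_1 − 8·p_2)/p_1, and q_2* = 8 + 0.5·(…)/p_2.
Discretionary income = 292 − 6·14 − 8·23.88 = 16.96; q_1* = 6 + 0.5·16.96/14 = 6.6057; q_2* = 8 + 0.5·16.96/23.88 = 8.3551.
Utility at the optimum: U(6.6057, 8.3551) = 0.5992.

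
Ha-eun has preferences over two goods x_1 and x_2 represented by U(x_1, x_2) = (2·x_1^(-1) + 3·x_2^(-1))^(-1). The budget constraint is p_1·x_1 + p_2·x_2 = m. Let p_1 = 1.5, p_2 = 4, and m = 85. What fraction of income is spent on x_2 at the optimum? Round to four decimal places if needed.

share on x_2 = 0.6667

MRS = MU_x_1/MU_x_2 = (2/3)·(x_2/x_1)^(2). Set equal to p_1/p_2.
Hence x_2/x_1 = ((3/2)·p_1/p_2)^(1/(2)), i.e. raised to the 0.5 power.
With the ratio pinned down, the budget gives x_1* = m/(p_1 + p_2·(x_2/x_1)) and x_2* = (x_2/x_1)·x_1*.
Numerically x_2/x_1 = 0.75, so x_1* = 85/(1.5 + 4·0.75) = 18.8889 and x_2* = 0.75·18.8889 = 14.1667.
Expenditure on x_2: 4·14.1667 = 56.6667; share = 0.6667.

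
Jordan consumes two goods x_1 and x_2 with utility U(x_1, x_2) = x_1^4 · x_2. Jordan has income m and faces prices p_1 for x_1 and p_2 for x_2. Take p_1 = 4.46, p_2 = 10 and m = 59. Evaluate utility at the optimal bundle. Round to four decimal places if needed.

MU_x_1/MU_x_2 = (4·x_2)/(x_1); tangency sets this equal to p_1/p_2.
Rearranging, p_2·x_2 = (1/4)·p_1·x_1. Substituting into the budget gives p_1·x_1·(1 + (1/4)) = m.
Demand: x_1*(p_1,p_2,m) = 0.8·m/p_1 and x_2* = 0.2·m/p_2.
At p_1=4.46, p_2=10, m=59: x_1* = 0.8·59/4.46 = 10.583, x_2* = 1.18.
Utility at the optimum: U(10.583, 1.18) = 14801.6649.

V = 14801.6649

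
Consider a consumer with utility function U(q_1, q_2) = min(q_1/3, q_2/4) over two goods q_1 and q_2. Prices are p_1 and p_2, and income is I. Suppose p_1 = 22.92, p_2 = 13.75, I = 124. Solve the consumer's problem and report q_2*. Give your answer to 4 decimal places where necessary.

With perfect complements, no substitution: consume in ratio q_1:q_2 = 3:4.
Budget: p_1·q_1 + p_2·(4/3)·q_1 = I, so (3·p_1 + 4·p_2)·q_1 = 3·I.
Demand: q_1*(p_1,p_2,I) = 3·I/(3·p_1 + 4·p_2), q_2* = 4·I/(3·p_1 + 4·p_2).
Here 3·22.92 + 4·13.75 = 123.76, giving q_2* = 4.0078.

q_2* = 4.0078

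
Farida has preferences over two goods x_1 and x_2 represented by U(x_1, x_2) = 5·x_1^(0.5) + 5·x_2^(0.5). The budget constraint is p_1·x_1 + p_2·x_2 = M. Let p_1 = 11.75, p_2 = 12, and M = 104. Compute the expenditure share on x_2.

share on x_2 = 0.4947

MRS = MU_x_1/MU_x_2 = (x_2/x_1)^(0.5). Set equal to p_1/p_2.
Solve for the ratio: x_2/x_1 = [p_1/p_2]^(2).
With the ratio pinned down, the budget gives x_1* = M/(p_1 + p_2·(x_2/x_1)) and x_2* = (x_2/x_1)·x_1*.
Numerically x_2/x_1 = 0.958767, so x_1* = 104/(11.75 + 12·0.958767) = 4.4721 and x_2* = 0.958767·4.4721 = 4.2877.
Expenditure on x_2: 12·4.2877 = 51.4526; share = 0.4947.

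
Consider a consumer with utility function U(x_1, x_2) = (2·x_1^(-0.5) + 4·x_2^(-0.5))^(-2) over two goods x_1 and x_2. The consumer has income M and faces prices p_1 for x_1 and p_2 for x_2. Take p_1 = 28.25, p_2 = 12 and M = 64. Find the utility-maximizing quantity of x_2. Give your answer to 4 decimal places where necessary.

x_2* = 2.9017

MRS = MU_x_1/MU_x_2 = (1/2)·(x_2/x_1)^(1.5). Set equal to p_1/p_2.
Solve for the ratio: x_2/x_1 = [2·p_1/p_2]^(2/3).
With the ratio pinned down, the budget gives x_1* = M/(p_1 + p_2·(x_2/x_1)) and x_2* = (x_2/x_1)·x_1*.
Numerically x_2/x_1 = 2.809171, so x_1* = 64/(28.25 + 12·2.809171) = 1.0329 and x_2* = 2.809171·1.0329 = 2.9017.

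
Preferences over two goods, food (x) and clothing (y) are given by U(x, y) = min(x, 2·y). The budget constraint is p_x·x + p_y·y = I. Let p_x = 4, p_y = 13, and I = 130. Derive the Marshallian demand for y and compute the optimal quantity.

y* = 6.1905

With perfect complements, no substitution: consume in ratio x:y = 2:1.
Budget: p_x·x + p_y·(1/2)·x = I, so (2·p_x + p_y)·x = 2·I.
Demand: x*(p_x,p_y,I) = 2·I/(2·p_x + p_y), y* = I/(2·p_x + p_y).
Here 2·4 + 13 = 21, giving y* = 6.1905.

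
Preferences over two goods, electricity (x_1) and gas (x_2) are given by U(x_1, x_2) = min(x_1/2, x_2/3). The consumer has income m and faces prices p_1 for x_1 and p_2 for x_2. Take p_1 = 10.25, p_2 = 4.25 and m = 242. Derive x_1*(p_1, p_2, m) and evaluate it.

Demand: x_1*(p_1,p_2,m) = 2·m/(2·p_1 + 3·p_2), x_2* = 3·m/(2·p_1 + 3·p_2).
Here 2·10.25 + 3·4.25 = 33.25, giving x_1* = 14.5564.

x_1* = 14.5564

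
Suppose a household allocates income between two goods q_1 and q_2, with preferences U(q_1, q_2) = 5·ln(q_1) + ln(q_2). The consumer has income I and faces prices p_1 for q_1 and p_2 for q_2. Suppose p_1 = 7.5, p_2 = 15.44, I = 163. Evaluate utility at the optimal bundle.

The MRS is 5·q_2/q_1. Set MRS = p_1/p_2.
So 5·p_2·q_2 = p_1·q_1; combined with the budget, a share 5/6 of income goes to q_1.
Demand: q_1*(p_1,p_2,I) = 5/6·I/p_1 and q_2* = 1/6·I/p_2.
At p_1=7.5, p_2=15.44, I=163: q_1* = 5/6·163/7.5 = 18.1111, q_2* = 1.7595.
Utility at the optimum: U(18.1111, 1.7595) = 15.0477.

V = 15.0477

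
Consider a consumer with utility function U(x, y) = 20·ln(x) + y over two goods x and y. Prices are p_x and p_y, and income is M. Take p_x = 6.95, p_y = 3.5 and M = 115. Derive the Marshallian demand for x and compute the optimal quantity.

So x*(p_x,p_y) = 20·p_y/p_x, independent of income; and y* = (M − 20·p_y)/p_y.
At the given prices: x* = 20·3.5/6.95 = 10.0719.

x* = 10.0719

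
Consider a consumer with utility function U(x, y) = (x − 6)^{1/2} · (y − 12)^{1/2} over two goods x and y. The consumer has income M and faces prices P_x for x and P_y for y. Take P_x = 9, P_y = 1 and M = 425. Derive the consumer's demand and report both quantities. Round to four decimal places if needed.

Discretionary income = 425 − 6·9 − 12·1 = 359; x* = 6 + 0.5·359/9 = 25.9444; y* = 12 + 0.5·359/1 = 191.5.

x* = 25.9444, y* = 191.5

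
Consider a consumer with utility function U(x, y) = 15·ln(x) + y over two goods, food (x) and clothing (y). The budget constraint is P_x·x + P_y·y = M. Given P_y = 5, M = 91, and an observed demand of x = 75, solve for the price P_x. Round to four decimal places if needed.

P_x = 1

MU_x = 15/x, MU_y = 1. Tangency: 15/x = P_x/P_y.
So x*(P_x,P_y) = 15·P_y/P_x, independent of income; and y* = (M − 15·P_y)/P_y.
Set x* = 75 in the demand function and solve for P_x: P_x = 1.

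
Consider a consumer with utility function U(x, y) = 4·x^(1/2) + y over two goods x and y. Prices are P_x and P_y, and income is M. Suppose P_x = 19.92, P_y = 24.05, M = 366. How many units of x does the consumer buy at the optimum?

Utility is quasi-linear in y; the FOC for x is 2/√x = P_x/P_y.
Solve: √x = 2·P_y/P_x, so x*(P_x,P_y) = (2·P_y/P_x)², and y* = (M − P_x·x*)/P_y.
Plugging in: x* = (2·24.05/19.92)² = 5.8306.

x* = 5.8306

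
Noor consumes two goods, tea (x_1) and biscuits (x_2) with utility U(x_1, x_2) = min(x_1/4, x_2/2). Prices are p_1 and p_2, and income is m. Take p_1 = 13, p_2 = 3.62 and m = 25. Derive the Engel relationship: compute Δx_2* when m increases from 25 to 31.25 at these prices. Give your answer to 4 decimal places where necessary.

Leontief preferences: the optimum is at the kink where x_1/4 = x_2/2, i.e. x_2 = (1/2)·x_1.
Budget: p_1·x_1 + p_2·(1/2)·x_1 = m, so (4·p_1 + 2·p_2)·x_1 = 4·m.
Demand: x_1*(p_1,p_2,m) = 4·m/(4·p_1 + 2·p_2), x_2* = 2·m/(4·p_1 + 2·p_2).
Here 4·13 + 2·3.62 = 59.24, giving x_2* = 0.844.
At m' = 31.25: x_2* = 1.055. Change: 1.055 − 0.844 = 0.211.

Δx_2* = 0.211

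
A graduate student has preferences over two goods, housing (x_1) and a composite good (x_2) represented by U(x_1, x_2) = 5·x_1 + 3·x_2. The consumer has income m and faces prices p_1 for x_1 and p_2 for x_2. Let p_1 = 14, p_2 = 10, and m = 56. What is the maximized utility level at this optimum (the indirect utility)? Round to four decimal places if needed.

V = 20

Linear utility — the consumer picks whichever good has higher MU/price: 5/14 = 0.3571 vs 3/10 = 0.3.
x_1 gives more utility per dollar, so spend all income on x_1: x_1* = m/p_1, x_2* = 0.
Numerically: x_1* = 4, x_2* = 0.
Utility at the optimum: U(4, 0) = 20.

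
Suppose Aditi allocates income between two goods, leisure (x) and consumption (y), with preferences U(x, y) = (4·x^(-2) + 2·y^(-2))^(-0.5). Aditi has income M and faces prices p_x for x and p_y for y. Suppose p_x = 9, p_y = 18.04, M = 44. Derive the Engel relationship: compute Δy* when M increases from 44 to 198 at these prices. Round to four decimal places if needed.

Δy* = 4.7623

MU_x ∝ 4·x^(-3), MU_y ∝ 2·y^(-3), so MRS = 2·(y/x)^(3) = p_x/p_y.
Hence y/x = ((1/2)·p_x/p_y)^(1/(3)), i.e. raised to the 1/3 power.
Substitute y = (y/x)·x into the budget: x* = M/(p_x + p_y·(y/x)).
Numerically y/x = 0.629495, so x* = 44/(9 + 18.04·0.629495) = 2.1615 and y* = 0.629495·2.1615 = 1.3607.
At M' = 198: y* = 6.123. Change: 6.123 − 1.3607 = 4.7623.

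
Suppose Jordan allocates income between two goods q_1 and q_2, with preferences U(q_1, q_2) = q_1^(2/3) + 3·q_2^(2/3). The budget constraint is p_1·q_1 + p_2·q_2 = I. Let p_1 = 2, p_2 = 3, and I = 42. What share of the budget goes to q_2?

share on q_2 = 0.9231

MRS = MU_q_1/MU_q_2 = (1/3)·(q_2/q_1)^(1/3). Set equal to p_1/p_2.
Solve for the ratio: q_2/q_1 = [3·p_1/p_2]^(3).
With the ratio pinned down, the budget gives q_1* = I/(p_1 + p_2·(q_2/q_1)) and q_2* = (q_2/q_1)·q_1*.
Numerically q_2/q_1 = 8, so q_1* = 42/(2 + 3·8) = 1.6154 and q_2* = 8·1.6154 = 12.9231.
Expenditure on q_2: 3·12.9231 = 38.7692; share = 0.9231.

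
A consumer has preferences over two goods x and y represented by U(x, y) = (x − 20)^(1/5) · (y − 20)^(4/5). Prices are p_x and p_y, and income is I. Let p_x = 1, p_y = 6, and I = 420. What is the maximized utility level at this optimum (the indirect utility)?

This is Cobb-Douglas in (x−20, y−20): tangency gives 0.2·p_y·(y−20) = 0.8·p_x·(x−20).
After buying the subsistence bundle (20, 20), a share 0.2 of the remaining income goes to x: x* = 20 + 0.2·(I − 20p_x − 20p_y)/p_x.
Discretionary income = 420 − 20·1 − 20·6 = 280; x* = 20 + 0.2·280/1 = 76; y* = 20 + 0.8·280/6 = 57.3333.
Utility at the optimum: U(76, 57.3333) = 40.4869.

V = 40.4869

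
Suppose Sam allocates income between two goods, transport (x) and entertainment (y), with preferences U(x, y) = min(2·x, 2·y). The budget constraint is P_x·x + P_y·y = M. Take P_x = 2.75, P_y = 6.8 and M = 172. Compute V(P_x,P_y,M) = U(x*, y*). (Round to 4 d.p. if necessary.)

V = 36.0209

Leontief preferences: the optimum is at the kink where x/2 = y/2, i.e. y = x.
Budget: P_x·x + P_y·x = M, so (2·P_x + 2·P_y)·x = 2·M.
Demand: x*(P_x,P_y,M) = 2·M/(2·P_x + 2·P_y), y* = 2·M/(2·P_x + 2·P_y).
Here 2·2.75 + 2·6.8 = 19.1, giving x* = 18.0105 and y* = 18.0105.
Utility at the optimum: U(18.0105, 18.0105) = 36.0209.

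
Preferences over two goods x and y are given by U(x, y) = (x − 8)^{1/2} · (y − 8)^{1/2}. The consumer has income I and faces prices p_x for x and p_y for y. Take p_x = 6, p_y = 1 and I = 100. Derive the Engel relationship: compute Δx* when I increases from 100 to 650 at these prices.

Δx* = 45.8333

This is Cobb-Douglas in (x−8, y−8): tangency gives 0.5·p_y·(y−8) = 0.5·p_x·(x−8).
After buying the subsistence bundle (8, 8), a share 0.5 of the remaining income goes to x: x* = 8 + 0.5·(I − 8p_x − 8p_y)/p_x.
Discretionary income = 100 − 8·6 − 8·1 = 44; x* = 8 + 0.5·44/6 = 11.6667.
At I' = 650: x* = 57.5. Change: 57.5 − 11.6667 = 45.8333.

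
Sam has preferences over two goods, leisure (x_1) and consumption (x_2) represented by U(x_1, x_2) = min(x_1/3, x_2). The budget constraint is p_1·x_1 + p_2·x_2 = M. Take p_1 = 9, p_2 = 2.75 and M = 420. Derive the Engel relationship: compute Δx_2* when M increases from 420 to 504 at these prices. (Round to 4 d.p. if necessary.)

Leontief preferences: the optimum is at the kink where x_1/3 = x_2/1, i.e. x_2 = (1/3)·x_1.
Budget: p_1·x_1 + p_2·(1/3)·x_1 = M, so (3·p_1 + p_2)·x_1 = 3·M.
Demand: x_1*(p_1,p_2,M) = 3·M/(3·p_1 + p_2), x_2* = M/(3·p_1 + p_2).
Here 3·9 + 2.75 = 29.75, giving x_2* = 14.1176.
At M' = 504: x_2* = 16.9412. Change: 16.9412 − 14.1176 = 2.8235.

Δx_2* = 2.8235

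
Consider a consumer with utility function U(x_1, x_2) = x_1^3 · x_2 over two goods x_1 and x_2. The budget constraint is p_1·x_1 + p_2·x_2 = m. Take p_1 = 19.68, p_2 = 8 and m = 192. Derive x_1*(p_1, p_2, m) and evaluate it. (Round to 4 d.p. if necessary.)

x_1* = 7.3171

Demand: x_1*(p_1,p_2,m) = 0.75·m/p_1 and x_2* = 0.25·m/p_2.
At p_1=19.68, p_2=8, m=192: x_1* = 0.75·192/19.68 = 7.3171.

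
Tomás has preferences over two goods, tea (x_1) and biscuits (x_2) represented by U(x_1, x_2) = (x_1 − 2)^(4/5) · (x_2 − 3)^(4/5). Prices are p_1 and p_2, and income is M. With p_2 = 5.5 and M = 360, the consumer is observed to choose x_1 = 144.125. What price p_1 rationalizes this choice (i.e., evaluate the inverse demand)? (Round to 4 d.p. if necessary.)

p_1 = 1.2

This is Cobb-Douglas in (x_1−2, x_2−3): tangency gives 0.8·p_2·(x_2−3) = 0.8·p_1·(x_1−2).
After buying the subsistence bundle (2, 3), a share 0.5 of the remaining income goes to x_1: x_1* = 2 + 0.5·(M − 2p_1 − 3p_2)/p_1.
Set x_1* = 144.125 in the demand function and solve for p_1: p_1 = 1.2.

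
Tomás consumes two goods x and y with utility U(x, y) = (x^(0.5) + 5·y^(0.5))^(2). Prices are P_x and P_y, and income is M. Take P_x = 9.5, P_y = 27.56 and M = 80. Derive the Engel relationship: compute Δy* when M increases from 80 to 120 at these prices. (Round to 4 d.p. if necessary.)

With the ratio pinned down, the budget gives x* = M/(P_x + P_y·(y/x)) and y* = (y/x)·x*.
Numerically y/x = 2.970495, so x* = 80/(9.5 + 27.56·2.970495) = 0.8756 and y* = 2.970495·0.8756 = 2.6009.
At M' = 120: y* = 3.9014. Change: 3.9014 − 2.6009 = 1.3005.

Δy* = 1.3005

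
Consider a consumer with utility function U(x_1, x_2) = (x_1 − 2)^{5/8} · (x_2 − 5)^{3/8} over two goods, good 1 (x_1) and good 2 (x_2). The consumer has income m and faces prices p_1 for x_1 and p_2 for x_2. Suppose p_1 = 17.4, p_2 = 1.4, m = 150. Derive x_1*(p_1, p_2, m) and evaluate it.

Discretionary income = 150 − 2·17.4 − 5·1.4 = 108.2; x_1* = 2 + 0.625·108.2/17.4 = 5.8865.

x_1* = 5.8865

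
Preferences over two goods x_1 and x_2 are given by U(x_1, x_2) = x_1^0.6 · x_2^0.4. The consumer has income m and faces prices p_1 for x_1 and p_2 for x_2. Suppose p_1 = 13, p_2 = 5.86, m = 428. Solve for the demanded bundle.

MU_x_1/MU_x_2 = (0.6·x_2)/(0.4·x_1); tangency sets this equal to p_1/p_2.
Rearranging, p_2·x_2 = (2/3)·p_1·x_1. Substituting into the budget gives p_1·x_1·(1 + (2/3)) = m.
Demand: x_1*(p_1,p_2,m) = 0.6·m/p_1 and x_2* = 0.4·m/p_2.
At p_1=13, p_2=5.86, m=428: x_1* = 0.6·428/13 = 19.7538, x_2* = 29.215.

x_1* = 19.7538, x_2* = 29.215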